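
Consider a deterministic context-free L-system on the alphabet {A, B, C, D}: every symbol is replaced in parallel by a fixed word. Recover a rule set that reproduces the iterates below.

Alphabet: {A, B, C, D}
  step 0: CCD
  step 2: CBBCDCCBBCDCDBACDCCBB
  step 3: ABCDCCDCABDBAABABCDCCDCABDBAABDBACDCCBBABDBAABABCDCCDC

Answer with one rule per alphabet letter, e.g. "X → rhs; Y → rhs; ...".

A->CBB, B->CDC, C->AB, D->DBA

  step 2 ⇒ step 3: CBBCDCCBBCDCDBACDCCBB ⇒ AB·CDC·CDC·AB·DBA·AB·AB·CDC·CDC·AB·DBA·AB·DBA·CDC·CBB·AB·DBA·AB·AB·CDC·CDC
    A ↦ CBB
    B ↦ CDC
    C ↦ AB
    D ↦ DBA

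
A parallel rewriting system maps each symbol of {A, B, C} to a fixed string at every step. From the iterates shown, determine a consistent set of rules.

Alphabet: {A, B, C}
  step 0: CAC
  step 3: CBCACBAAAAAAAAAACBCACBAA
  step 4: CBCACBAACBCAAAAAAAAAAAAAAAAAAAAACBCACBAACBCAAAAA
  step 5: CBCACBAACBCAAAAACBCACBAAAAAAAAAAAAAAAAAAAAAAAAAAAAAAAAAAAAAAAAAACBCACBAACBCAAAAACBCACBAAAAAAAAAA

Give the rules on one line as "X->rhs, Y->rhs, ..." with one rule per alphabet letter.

  step 4 ⇒ step 5: CBCACBAACBCAAAAAAAAAAAAAAAAAAAAACBCACBAACBCAAAAA ⇒ CB·CA·CB·AA·CB·CA·AA·AA·CB·CA·CB·AA·AA·AA·AA·AA·AA·AA·AA·AA·AA·AA·AA·AA·AA·AA·AA·AA·AA·AA·AA·AA·CB·CA·CB·AA·CB·CA·AA·AA·CB·CA·CB·AA·AA·AA·AA·AA
    A ↦ AA
    B ↦ CA
    C ↦ CB

A->AA, B->CA, C->CB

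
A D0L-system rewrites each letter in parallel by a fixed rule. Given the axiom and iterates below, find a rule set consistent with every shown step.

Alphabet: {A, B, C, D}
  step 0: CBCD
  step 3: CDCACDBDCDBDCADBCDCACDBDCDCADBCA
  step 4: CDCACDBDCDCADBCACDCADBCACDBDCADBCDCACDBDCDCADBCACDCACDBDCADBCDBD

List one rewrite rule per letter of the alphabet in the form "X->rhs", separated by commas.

  step 3 ⇒ step 4: CDCACDBDCDBDCADBCDCACDBDCDCADBCA ⇒ CD·CA·CD·BD·CD·CA·DB·CA·CD·CA·DB·CA·CD·BD·CA·DB·CD·CA·CD·BD·CD·CA·DB·CA·CD·CA·CD·BD·CA·DB·CD·BD
    A ↦ BD
    B ↦ DB
    C ↦ CD
    D ↦ CA

A->BD, B->DB, C->CD, D->CA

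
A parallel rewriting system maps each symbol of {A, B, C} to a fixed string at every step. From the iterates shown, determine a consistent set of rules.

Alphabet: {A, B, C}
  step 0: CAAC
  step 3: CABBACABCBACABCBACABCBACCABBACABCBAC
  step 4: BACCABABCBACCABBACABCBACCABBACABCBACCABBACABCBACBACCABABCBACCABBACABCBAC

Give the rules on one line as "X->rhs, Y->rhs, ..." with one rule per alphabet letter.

A->C, B->AB, C->BAC

  step 3 ⇒ step 4: CABBACABCBACABCBACABCBACCABBACABCBAC ⇒ BAC·C·AB·AB·C·BAC·C·AB·BAC·AB·C·BAC·C·AB·BAC·AB·C·BAC·C·AB·BAC·AB·C·BAC·BAC·C·AB·AB·C·BAC·C·AB·BAC·AB·C·BAC
    A ↦ C
    B ↦ AB
    C ↦ BAC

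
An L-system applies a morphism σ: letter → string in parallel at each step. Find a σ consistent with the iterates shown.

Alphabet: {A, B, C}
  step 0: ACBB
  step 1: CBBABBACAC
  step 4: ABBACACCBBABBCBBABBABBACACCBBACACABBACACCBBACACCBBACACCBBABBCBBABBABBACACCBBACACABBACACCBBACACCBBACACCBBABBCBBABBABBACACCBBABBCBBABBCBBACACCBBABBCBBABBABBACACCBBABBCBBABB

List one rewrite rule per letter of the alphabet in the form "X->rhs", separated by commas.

A->CBB, B->AC, C->ABB

  step 0 ⇒ step 1: ACBB ⇒ CBB·ABB·AC·AC
    A ↦ CBB
    B ↦ AC
    C ↦ ABB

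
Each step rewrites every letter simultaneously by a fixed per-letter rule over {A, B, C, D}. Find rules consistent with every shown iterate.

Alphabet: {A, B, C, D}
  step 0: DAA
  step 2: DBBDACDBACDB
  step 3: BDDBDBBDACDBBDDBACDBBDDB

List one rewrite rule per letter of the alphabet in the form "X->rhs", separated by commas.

  step 2 ⇒ step 3: DBBDACDBACDB ⇒ BD·DB·DB·BD·AC·DB·BD·DB·AC·DB·BD·DB
    A ↦ AC
    B ↦ DB
    C ↦ DB
    D ↦ BD

A->AC, B->DB, C->DB, D->BD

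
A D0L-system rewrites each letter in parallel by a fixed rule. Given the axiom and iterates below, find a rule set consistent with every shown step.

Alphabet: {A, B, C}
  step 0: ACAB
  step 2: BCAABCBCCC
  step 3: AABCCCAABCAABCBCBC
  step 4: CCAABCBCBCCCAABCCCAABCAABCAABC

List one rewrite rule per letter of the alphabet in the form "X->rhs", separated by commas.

  step 3 ⇒ step 4: AABCCCAABCAABCBCBC ⇒ C·C·AA·BC·BC·BC·C·C·AA·BC·C·C·AA·BC·AA·BC·AA·BC
    A ↦ C
    B ↦ AA
    C ↦ BC

A->C, B->AA, C->BC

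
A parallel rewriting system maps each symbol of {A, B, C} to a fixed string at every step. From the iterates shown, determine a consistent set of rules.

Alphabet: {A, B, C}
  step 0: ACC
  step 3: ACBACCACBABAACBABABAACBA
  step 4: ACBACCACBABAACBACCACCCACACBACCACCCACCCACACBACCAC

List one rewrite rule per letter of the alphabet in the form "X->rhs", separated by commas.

A->AC, B->CC, C->BA

  step 3 ⇒ step 4: ACBACCACBABAACBABABAACBA ⇒ AC·BA·CC·AC·BA·BA·AC·BA·CC·AC·CC·AC·AC·BA·CC·AC·CC·AC·CC·AC·AC·BA·CC·AC
    A ↦ AC
    B ↦ CC
    C ↦ BA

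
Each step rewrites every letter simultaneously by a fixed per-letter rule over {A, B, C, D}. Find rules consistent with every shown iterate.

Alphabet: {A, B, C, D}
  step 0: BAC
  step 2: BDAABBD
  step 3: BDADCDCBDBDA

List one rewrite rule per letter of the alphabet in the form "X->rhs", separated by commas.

A->DC, B->BD, C->B, D->A

  step 2 ⇒ step 3: BDAABBD ⇒ BD·A·DC·DC·BD·BD·A
    A ↦ DC
    B ↦ BD
    D ↦ A
    C ↦ B  (constrained at step 0)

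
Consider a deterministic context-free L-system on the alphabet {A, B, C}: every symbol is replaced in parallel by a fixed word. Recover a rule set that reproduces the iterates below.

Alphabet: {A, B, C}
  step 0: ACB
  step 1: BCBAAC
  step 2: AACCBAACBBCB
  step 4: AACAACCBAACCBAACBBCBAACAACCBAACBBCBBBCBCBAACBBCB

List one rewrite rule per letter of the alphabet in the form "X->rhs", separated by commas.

  step 1 ⇒ step 2: BCBAAC ⇒ AAC·CB·AAC·B·B·CB
    A ↦ B
    B ↦ AAC
    C ↦ CB

A->B, B->AAC, C->CB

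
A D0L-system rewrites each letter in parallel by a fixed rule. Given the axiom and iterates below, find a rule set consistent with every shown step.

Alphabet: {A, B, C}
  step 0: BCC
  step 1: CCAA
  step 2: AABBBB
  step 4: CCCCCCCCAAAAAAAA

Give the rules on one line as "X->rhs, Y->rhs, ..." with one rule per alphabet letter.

  step 1 ⇒ step 2: CCAA ⇒ A·A·BB·BB
    A ↦ BB
    C ↦ A
  step 0 ⇒ step 1: BCC ⇒ CC·A·A
    B ↦ CC

A->BB, B->CC, C->A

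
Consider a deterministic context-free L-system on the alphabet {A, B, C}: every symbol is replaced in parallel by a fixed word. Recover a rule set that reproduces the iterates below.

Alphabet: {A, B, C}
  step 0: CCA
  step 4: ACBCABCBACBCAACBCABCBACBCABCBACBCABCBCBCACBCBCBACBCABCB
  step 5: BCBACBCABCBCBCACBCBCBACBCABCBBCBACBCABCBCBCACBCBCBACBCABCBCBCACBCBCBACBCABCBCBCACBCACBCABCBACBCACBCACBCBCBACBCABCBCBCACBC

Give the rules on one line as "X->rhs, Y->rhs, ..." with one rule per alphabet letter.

  step 4 ⇒ step 5: ACBCABCBACBCAACBCABCBACBCABCBACBCABCBCBCACBCBCBACBCABCB ⇒ BCB·A·CBC·A·BCB·CBC·A·CBC·BCB·A·CBC·A·BCB·BCB·A·CBC·A·BCB·CBC·A·CBC·BCB·A·CBC·A·BCB·CBC·A·CBC·BCB·A·CBC·A·BCB·CBC·A·CBC·A·CBC·A·BCB·A·CBC·A·CBC·A·CBC·BCB·A·CBC·A·BCB·CBC·A·CBC
    A ↦ BCB
    B ↦ CBC
    C ↦ A

A->BCB, B->CBC, C->A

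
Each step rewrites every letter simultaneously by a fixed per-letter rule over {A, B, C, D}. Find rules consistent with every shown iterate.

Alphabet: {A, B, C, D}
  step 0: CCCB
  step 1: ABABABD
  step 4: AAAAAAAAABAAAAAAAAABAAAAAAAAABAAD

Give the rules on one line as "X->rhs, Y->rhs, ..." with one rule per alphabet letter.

  step 0 ⇒ step 1: CCCB ⇒ AB·AB·AB·D
    B ↦ D
    C ↦ AB
    A ↦ AA  (constrained at step 1)
    D ↦ C  (constrained at step 1)

A->AA, B->D, C->AB, D->C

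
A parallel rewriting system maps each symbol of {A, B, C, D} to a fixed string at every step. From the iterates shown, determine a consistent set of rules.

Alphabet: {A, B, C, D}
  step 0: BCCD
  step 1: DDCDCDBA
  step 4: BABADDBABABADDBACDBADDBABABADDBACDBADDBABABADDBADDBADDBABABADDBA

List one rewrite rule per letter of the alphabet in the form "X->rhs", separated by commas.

A->BA, B->DD, C->CD, D->BA

  step 0 ⇒ step 1: BCCD ⇒ DD·CD·CD·BA
    B ↦ DD
    C ↦ CD
    D ↦ BA
    A ↦ BA  (constrained at step 1)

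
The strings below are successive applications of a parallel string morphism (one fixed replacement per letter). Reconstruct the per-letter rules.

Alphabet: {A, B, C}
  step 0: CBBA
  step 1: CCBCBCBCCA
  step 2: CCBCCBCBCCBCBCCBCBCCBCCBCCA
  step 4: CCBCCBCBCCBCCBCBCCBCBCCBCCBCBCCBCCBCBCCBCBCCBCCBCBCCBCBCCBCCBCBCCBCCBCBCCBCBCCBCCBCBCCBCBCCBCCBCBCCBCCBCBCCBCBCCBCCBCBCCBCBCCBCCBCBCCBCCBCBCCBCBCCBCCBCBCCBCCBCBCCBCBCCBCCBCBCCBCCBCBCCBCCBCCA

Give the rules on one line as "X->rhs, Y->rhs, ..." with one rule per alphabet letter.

  step 1 ⇒ step 2: CCBCBCBCCA ⇒ CCB·CCB·CB·CCB·CB·CCB·CB·CCB·CCB·CCA
    A ↦ CCA
    B ↦ CB
    C ↦ CCB

A->CCA, B->CB, C->CCB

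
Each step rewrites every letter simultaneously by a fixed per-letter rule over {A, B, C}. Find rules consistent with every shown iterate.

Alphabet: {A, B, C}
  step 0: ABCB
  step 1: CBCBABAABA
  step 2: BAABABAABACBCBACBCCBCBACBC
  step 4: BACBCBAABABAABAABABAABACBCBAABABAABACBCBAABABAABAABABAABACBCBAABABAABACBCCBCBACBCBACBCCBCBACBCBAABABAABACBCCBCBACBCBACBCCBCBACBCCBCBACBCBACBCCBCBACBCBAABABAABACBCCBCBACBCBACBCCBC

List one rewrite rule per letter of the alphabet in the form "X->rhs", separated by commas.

  step 1 ⇒ step 2: CBCBABAABA ⇒ BAA·BA·BAA·BA·CBC·BA·CBC·CBC·BA·CBC
    A ↦ CBC
    B ↦ BA
    C ↦ BAA

A->CBC, B->BA, C->BAA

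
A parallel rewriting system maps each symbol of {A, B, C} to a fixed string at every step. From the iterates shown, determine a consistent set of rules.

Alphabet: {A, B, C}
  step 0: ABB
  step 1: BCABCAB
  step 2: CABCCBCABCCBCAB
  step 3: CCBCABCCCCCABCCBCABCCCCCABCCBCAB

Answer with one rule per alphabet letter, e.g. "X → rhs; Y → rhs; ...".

  step 2 ⇒ step 3: CABCCBCABCCBCAB ⇒ CC·B·CAB·CC·CC·CAB·CC·B·CAB·CC·CC·CAB·CC·B·CAB
    A ↦ B
    B ↦ CAB
    C ↦ CC

A->B, B->CAB, C->CC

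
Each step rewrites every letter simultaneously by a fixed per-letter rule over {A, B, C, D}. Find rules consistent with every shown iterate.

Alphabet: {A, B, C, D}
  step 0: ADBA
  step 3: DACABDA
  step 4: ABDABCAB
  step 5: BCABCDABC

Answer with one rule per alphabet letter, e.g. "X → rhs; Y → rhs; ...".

  step 4 ⇒ step 5: ABDABCAB ⇒ B·C·A·B·C·DA·B·C
    A ↦ B
    B ↦ C
    C ↦ DA
    D ↦ A

A->B, B->C, C->DA, D->A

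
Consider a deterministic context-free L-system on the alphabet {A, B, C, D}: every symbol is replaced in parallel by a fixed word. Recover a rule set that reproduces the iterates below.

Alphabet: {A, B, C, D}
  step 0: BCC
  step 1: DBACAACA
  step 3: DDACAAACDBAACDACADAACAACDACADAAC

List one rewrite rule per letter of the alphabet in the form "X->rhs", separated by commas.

A->D, B->DB, C->ACA, D->AAC

  step 0 ⇒ step 1: BCC ⇒ DB·ACA·ACA
    B ↦ DB
    C ↦ ACA
    A ↦ D  (constrained at step 1)
    D ↦ AAC  (constrained at step 1)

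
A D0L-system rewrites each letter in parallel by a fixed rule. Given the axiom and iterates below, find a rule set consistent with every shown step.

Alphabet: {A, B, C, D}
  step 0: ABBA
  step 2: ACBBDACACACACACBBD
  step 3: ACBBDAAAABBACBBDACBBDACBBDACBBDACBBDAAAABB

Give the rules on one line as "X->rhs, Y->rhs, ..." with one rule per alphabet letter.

  step 2 ⇒ step 3: ACBBDACACACACACBBD ⇒ AC·BBD·AA·AA·BB·AC·BBD·AC·BBD·AC·BBD·AC·BBD·AC·BBD·AA·AA·BB
    A ↦ AC
    B ↦ AA
    C ↦ BBD
    D ↦ BB

A->AC, B->AA, C->BBD, D->BB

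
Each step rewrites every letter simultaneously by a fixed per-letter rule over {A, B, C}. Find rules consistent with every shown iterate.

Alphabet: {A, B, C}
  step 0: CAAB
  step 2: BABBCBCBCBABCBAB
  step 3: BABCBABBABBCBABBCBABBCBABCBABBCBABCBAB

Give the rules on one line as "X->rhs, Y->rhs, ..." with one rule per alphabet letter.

A->C, B->BAB, C->BC

  step 2 ⇒ step 3: BABBCBCBCBABCBAB ⇒ BAB·C·BAB·BAB·BC·BAB·BC·BAB·BC·BAB·C·BAB·BC·BAB·C·BAB
    A ↦ C
    B ↦ BAB
    C ↦ BC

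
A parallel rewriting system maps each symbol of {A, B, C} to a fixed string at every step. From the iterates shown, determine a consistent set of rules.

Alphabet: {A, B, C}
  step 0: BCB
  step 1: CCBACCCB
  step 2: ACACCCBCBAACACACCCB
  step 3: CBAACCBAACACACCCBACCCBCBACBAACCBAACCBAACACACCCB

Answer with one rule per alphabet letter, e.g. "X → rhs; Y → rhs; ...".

A->CBA, B->CCB, C->AC

  step 2 ⇒ step 3: ACACCCBCBAACACACCCB ⇒ CBA·AC·CBA·AC·AC·AC·CCB·AC·CCB·CBA·CBA·AC·CBA·AC·CBA·AC·AC·AC·CCB
    A ↦ CBA
    B ↦ CCB
    C ↦ AC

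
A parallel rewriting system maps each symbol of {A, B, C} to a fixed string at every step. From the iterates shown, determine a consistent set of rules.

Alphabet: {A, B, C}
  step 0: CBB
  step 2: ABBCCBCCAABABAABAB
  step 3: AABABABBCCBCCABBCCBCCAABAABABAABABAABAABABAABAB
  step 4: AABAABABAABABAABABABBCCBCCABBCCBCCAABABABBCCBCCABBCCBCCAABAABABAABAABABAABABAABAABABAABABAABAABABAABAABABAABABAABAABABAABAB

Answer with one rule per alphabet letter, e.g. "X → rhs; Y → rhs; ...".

A->AAB, B->AB, C->BCC

  step 3 ⇒ step 4: AABABABBCCBCCABBCCBCCAABAABABAABABAABAABABAABAB ⇒ AAB·AAB·AB·AAB·AB·AAB·AB·AB·BCC·BCC·AB·BCC·BCC·AAB·AB·AB·BCC·BCC·AB·BCC·BCC·AAB·AAB·AB·AAB·AAB·AB·AAB·AB·AAB·AAB·AB·AAB·AB·AAB·AAB·AB·AAB·AAB·AB·AAB·AB·AAB·AAB·AB·AAB·AB
    A ↦ AAB
    B ↦ AB
    C ↦ BCC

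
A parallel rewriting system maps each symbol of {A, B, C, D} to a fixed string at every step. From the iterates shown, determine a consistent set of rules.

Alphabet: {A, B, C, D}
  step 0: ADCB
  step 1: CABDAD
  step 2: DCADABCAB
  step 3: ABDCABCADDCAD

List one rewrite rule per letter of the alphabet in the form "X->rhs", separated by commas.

  step 2 ⇒ step 3: DCADABCAB ⇒ AB·D·C·AB·C·AD·D·C·AD
    A ↦ C
    B ↦ AD
    C ↦ D
    D ↦ AB

A->C, B->AD, C->D, D->AB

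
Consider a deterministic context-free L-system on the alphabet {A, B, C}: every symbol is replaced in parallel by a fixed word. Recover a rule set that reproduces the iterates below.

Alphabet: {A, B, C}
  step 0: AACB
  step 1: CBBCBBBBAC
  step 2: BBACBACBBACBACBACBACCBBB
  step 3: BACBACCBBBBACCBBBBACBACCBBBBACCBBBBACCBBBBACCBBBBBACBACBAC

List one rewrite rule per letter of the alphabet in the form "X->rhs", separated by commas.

  step 2 ⇒ step 3: BBACBACBBACBACBACBACCBBB ⇒ BAC·BAC·CBB·B·BAC·CBB·B·BAC·BAC·CBB·B·BAC·CBB·B·BAC·CBB·B·BAC·CBB·B·B·BAC·BAC·BAC
    A ↦ CBB
    B ↦ BAC
    C ↦ B

A->CBB, B->BAC, C->B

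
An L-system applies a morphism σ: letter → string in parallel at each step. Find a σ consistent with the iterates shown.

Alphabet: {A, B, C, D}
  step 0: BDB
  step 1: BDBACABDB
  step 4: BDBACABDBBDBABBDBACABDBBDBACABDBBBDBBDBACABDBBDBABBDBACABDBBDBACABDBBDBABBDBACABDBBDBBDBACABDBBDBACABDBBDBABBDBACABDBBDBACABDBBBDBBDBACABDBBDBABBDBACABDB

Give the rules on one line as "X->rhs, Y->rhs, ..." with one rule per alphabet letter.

  step 0 ⇒ step 1: BDB ⇒ BDB·ACA·BDB
    B ↦ BDB
    D ↦ ACA
    A ↦ B  (constrained at step 1)
    C ↦ DBA  (constrained at step 1)

A->B, B->BDB, C->DBA, D->ACA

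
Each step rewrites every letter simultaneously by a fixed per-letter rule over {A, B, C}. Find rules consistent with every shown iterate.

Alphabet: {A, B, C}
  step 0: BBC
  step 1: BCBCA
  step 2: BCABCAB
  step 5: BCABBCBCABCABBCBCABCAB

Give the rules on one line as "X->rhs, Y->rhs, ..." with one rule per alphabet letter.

A->B, B->BC, C->A

  step 1 ⇒ step 2: BCBCA ⇒ BC·A·BC·A·B
    A ↦ B
    B ↦ BC
    C ↦ A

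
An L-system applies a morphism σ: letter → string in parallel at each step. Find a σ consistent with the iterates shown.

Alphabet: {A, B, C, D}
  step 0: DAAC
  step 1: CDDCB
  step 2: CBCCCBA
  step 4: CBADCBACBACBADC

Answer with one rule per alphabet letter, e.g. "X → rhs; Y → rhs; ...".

  step 1 ⇒ step 2: CDDCB ⇒ CB·C·C·CB·A
    B ↦ A
    C ↦ CB
    D ↦ C
  step 0 ⇒ step 1: DAAC ⇒ C·D·D·CB
    A ↦ D

A->D, B->A, C->CB, D->C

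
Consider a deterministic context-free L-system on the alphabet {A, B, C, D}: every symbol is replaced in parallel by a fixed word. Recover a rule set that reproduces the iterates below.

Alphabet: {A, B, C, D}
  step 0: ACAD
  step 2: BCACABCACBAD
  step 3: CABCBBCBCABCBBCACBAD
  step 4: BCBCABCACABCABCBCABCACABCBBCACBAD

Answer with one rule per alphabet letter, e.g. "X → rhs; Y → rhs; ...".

  step 3 ⇒ step 4: CABCBBCBCABCBBCACBAD ⇒ B·CB·CA·B·CA·CA·B·CA·B·CB·CA·B·CA·CA·B·CB·B·CA·CB·AD
    A ↦ CB
    B ↦ CA
    C ↦ B
    D ↦ AD

A->CB, B->CA, C->B, D->AD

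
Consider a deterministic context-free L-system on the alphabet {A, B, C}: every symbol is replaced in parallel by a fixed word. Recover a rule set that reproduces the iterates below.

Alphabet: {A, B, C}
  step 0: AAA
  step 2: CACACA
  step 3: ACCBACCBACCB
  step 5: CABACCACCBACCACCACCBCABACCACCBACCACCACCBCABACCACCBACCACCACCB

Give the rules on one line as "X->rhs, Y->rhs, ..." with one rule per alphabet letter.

  step 2 ⇒ step 3: CACACA ⇒ ACC·B·ACC·B·ACC·B
    A ↦ B
    C ↦ ACC
    B ↦ CA  (constrained at step 3)

A->B, B->CA, C->ACC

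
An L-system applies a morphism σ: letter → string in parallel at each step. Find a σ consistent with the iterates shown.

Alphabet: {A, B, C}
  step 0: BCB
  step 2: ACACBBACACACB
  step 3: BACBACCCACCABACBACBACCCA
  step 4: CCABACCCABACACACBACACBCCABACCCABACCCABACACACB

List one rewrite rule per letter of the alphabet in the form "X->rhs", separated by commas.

  step 3 ⇒ step 4: BACBACCCACCABACBACBACCCA ⇒ CCA·B·AC·CCA·B·AC·AC·AC·B·AC·AC·B·CCA·B·AC·CCA·B·AC·CCA·B·AC·AC·AC·B
    A ↦ B
    B ↦ CCA
    C ↦ AC

A->B, B->CCA, C->AC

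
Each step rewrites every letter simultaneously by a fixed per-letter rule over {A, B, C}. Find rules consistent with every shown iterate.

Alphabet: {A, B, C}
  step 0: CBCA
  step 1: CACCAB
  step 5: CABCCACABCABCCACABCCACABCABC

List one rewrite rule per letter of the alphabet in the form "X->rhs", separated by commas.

A->B, B->C, C->CA

  step 0 ⇒ step 1: CBCA ⇒ CA·C·CA·B
    A ↦ B
    B ↦ C
    C ↦ CA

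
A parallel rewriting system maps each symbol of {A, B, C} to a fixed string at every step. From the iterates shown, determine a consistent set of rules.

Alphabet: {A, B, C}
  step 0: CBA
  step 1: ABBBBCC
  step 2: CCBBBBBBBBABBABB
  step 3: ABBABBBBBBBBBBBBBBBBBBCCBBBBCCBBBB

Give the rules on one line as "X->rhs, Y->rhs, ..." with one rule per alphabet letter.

  step 2 ⇒ step 3: CCBBBBBBBBABBABB ⇒ ABB·ABB·BB·BB·BB·BB·BB·BB·BB·BB·CC·BB·BB·CC·BB·BB
    A ↦ CC
    B ↦ BB
    C ↦ ABB

A->CC, B->BB, C->ABB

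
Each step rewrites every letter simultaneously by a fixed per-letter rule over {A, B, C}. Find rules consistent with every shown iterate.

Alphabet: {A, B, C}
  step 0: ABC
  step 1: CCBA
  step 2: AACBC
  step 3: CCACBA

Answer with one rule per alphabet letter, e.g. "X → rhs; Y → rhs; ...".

  step 2 ⇒ step 3: AACBC ⇒ C·C·A·CB·A
    A ↦ C
    B ↦ CB
    C ↦ A

A->C, B->CB, C->A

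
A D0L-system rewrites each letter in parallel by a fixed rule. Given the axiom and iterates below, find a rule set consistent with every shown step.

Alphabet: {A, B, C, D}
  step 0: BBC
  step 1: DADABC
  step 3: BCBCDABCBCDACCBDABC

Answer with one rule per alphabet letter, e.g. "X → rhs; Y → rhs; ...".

  step 0 ⇒ step 1: BBC ⇒ DA·DA·BC
    B ↦ DA
    C ↦ BC
    A ↦ B  (constrained at step 1)
    D ↦ CC  (constrained at step 1)

A->B, B->DA, C->BC, D->CC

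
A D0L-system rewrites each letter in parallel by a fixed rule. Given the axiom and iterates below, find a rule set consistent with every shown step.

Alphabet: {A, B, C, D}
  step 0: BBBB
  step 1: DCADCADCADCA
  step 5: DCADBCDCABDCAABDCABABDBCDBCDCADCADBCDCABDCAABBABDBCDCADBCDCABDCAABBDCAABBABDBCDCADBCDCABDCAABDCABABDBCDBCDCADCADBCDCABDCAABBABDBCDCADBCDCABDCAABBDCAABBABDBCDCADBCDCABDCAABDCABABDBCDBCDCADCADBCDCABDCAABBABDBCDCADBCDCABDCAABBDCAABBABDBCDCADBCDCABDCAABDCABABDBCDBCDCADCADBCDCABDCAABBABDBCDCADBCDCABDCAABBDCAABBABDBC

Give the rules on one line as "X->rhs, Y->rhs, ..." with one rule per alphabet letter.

  step 0 ⇒ step 1: BBBB ⇒ DCA·DCA·DCA·DCA
    B ↦ DCA
    A ↦ DBC  (constrained at step 1)
    C ↦ AB  (constrained at step 1)
    D ↦ B  (constrained at step 1)

A->DBC, B->DCA, C->AB, D->B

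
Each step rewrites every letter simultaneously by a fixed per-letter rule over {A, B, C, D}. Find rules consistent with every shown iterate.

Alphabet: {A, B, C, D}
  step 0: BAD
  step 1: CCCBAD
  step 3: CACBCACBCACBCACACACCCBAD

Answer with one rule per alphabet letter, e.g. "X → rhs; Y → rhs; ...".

  step 0 ⇒ step 1: BAD ⇒ CC·CB·AD
    A ↦ CB
    B ↦ CC
    D ↦ AD
    C ↦ CA  (constrained at step 1)

A->CB, B->CC, C->CA, D->AD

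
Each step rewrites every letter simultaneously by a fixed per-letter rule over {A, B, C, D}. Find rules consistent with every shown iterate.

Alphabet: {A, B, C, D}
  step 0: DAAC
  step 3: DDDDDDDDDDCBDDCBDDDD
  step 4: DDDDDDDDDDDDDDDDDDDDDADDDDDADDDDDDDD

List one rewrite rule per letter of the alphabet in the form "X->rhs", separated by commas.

  step 3 ⇒ step 4: DDDDDDDDDDCBDDCBDDDD ⇒ DD·DD·DD·DD·DD·DD·DD·DD·DD·DD·D·A·DD·DD·D·A·DD·DD·DD·DD
    B ↦ A
    C ↦ D
    D ↦ DD
    A ↦ CB  (constrained at step 0)

A->CB, B->A, C->D, D->DD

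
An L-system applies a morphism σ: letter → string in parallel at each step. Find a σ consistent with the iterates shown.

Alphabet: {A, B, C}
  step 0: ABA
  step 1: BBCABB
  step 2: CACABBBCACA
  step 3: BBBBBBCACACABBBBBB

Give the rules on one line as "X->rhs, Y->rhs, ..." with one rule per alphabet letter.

A->BB, B->CA, C->B

  step 2 ⇒ step 3: CACABBBCACA ⇒ B·BB·B·BB·CA·CA·CA·B·BB·B·BB
    A ↦ BB
    B ↦ CA
    C ↦ B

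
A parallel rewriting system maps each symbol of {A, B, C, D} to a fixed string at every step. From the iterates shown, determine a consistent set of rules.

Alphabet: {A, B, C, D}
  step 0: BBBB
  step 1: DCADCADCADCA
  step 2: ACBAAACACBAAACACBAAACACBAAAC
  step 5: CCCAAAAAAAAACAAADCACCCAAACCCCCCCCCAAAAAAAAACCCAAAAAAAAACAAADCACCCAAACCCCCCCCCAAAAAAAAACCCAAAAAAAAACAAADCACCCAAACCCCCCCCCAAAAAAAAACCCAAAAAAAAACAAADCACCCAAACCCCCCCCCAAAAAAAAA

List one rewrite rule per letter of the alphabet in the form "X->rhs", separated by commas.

A->C, B->DCA, C->AAA, D->ACB

  step 1 ⇒ step 2: DCADCADCADCA ⇒ ACB·AAA·C·ACB·AAA·C·ACB·AAA·C·ACB·AAA·C
    A ↦ C
    C ↦ AAA
    D ↦ ACB
  step 0 ⇒ step 1: BBBB ⇒ DCA·DCA·DCA·DCA
    B ↦ DCA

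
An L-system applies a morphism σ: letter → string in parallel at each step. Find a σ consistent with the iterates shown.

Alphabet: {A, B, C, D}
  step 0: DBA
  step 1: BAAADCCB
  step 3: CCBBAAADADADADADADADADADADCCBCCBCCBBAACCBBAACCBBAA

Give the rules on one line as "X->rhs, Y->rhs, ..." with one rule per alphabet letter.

  step 0 ⇒ step 1: DBA ⇒ BAA·AD·CCB
    A ↦ CCB
    B ↦ AD
    D ↦ BAA
    C ↦ AD  (constrained at step 1)

A->CCB, B->AD, C->AD, D->BAA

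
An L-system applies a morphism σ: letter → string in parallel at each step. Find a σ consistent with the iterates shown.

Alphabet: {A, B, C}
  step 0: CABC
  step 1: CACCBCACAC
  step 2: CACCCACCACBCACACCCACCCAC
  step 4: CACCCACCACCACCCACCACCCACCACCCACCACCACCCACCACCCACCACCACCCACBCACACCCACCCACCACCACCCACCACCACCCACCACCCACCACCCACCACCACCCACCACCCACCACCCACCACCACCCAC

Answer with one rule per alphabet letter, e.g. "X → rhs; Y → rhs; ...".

  step 1 ⇒ step 2: CACCBCACAC ⇒ CAC·C·CAC·CAC·BCA·CAC·C·CAC·C·CAC
    A ↦ C
    B ↦ BCA
    C ↦ CAC

A->C, B->BCA, C->CAC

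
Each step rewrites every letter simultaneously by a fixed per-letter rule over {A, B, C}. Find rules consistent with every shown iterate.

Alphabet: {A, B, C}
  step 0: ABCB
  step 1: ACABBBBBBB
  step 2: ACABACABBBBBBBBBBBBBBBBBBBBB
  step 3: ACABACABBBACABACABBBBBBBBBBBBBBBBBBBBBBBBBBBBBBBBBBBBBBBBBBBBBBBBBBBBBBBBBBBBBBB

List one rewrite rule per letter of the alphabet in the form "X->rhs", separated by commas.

A->ACA, B->BBB, C->B

  step 2 ⇒ step 3: ACABACABBBBBBBBBBBBBBBBBBBBB ⇒ ACA·B·ACA·BBB·ACA·B·ACA·BBB·BBB·BBB·BBB·BBB·BBB·BBB·BBB·BBB·BBB·BBB·BBB·BBB·BBB·BBB·BBB·BBB·BBB·BBB·BBB·BBB
    A ↦ ACA
    B ↦ BBB
    C ↦ B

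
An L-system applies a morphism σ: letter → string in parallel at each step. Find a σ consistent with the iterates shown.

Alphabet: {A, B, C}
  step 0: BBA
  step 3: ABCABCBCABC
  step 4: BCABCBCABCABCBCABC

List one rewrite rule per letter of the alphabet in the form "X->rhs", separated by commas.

A->BC, B->A, C->BC

  step 3 ⇒ step 4: ABCABCBCABC ⇒ BC·A·BC·BC·A·BC·A·BC·BC·A·BC
    A ↦ BC
    B ↦ A
    C ↦ BC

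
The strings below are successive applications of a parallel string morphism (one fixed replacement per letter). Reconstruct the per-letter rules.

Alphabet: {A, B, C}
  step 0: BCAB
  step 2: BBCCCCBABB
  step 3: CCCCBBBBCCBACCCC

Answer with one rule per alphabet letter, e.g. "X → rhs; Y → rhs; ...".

A->BA, B->CC, C->B

  step 2 ⇒ step 3: BBCCCCBABB ⇒ CC·CC·B·B·B·B·CC·BA·CC·CC
    A ↦ BA
    B ↦ CC
    C ↦ B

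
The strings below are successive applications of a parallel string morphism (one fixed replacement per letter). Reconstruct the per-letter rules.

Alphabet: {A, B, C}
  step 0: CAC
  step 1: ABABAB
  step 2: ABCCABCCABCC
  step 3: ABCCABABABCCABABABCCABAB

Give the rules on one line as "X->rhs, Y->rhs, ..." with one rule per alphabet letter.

  step 2 ⇒ step 3: ABCCABCCABCC ⇒ AB·CC·AB·AB·AB·CC·AB·AB·AB·CC·AB·AB
    A ↦ AB
    B ↦ CC
    C ↦ AB

A->AB, B->CC, C->AB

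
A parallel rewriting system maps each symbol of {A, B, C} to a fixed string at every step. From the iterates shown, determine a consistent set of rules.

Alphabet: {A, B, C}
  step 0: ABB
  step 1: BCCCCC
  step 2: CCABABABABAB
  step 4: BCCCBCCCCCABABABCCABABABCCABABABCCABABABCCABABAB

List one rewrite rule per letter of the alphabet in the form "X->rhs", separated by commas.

  step 1 ⇒ step 2: BCCCCC ⇒ CC·AB·AB·AB·AB·AB
    B ↦ CC
    C ↦ AB
  step 0 ⇒ step 1: ABB ⇒ BC·CC·CC
    A ↦ BC

A->BC, B->CC, C->AB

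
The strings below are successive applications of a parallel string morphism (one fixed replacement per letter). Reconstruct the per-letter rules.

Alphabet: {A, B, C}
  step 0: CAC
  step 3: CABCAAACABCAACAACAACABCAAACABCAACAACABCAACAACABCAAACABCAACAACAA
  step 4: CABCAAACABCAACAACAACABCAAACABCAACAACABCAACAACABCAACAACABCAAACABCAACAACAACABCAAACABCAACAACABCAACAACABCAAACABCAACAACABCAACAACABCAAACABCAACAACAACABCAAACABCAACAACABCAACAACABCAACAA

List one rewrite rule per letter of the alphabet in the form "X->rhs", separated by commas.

A->CAA, B->A, C->CAB

  step 3 ⇒ step 4: CABCAAACABCAACAACAACABCAAACABCAACAACABCAACAACABCAAACABCAACAACAA ⇒ CAB·CAA·A·CAB·CAA·CAA·CAA·CAB·CAA·A·CAB·CAA·CAA·CAB·CAA·CAA·CAB·CAA·CAA·CAB·CAA·A·CAB·CAA·CAA·CAA·CAB·CAA·A·CAB·CAA·CAA·CAB·CAA·CAA·CAB·CAA·A·CAB·CAA·CAA·CAB·CAA·CAA·CAB·CAA·A·CAB·CAA·CAA·CAA·CAB·CAA·A·CAB·CAA·CAA·CAB·CAA·CAA·CAB·CAA·CAA
    A ↦ CAA
    B ↦ A
    C ↦ CAB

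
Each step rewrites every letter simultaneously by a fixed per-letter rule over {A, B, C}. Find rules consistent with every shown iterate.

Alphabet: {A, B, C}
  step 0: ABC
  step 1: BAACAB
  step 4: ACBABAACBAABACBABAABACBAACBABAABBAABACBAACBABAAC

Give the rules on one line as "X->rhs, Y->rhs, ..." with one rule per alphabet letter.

  step 0 ⇒ step 1: ABC ⇒ BA·AC·AB
    A ↦ BA
    B ↦ AC
    C ↦ AB

A->BA, B->AC, C->AB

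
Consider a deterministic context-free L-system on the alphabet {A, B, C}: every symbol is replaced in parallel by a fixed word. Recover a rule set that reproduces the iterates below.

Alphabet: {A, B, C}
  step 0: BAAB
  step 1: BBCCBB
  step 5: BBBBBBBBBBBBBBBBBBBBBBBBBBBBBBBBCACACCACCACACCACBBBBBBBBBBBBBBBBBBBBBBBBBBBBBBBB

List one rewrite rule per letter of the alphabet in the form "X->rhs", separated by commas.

A->C, B->BB, C->AC

  step 0 ⇒ step 1: BAAB ⇒ BB·C·C·BB
    A ↦ C
    B ↦ BB
    C ↦ AC  (constrained at step 1)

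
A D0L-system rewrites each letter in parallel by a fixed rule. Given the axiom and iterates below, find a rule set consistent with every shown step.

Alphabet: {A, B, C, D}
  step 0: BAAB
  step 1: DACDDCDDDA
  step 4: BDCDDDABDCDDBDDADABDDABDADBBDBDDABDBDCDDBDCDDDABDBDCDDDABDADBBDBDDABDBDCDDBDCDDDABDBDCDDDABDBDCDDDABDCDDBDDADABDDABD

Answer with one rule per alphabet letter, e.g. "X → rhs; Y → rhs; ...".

  step 0 ⇒ step 1: BAAB ⇒ DA·CDD·CDD·DA
    A ↦ CDD
    B ↦ DA
    C ↦ ADB  (constrained at step 1)
    D ↦ BD  (constrained at step 1)

A->CDD, B->DA, C->ADB, D->BD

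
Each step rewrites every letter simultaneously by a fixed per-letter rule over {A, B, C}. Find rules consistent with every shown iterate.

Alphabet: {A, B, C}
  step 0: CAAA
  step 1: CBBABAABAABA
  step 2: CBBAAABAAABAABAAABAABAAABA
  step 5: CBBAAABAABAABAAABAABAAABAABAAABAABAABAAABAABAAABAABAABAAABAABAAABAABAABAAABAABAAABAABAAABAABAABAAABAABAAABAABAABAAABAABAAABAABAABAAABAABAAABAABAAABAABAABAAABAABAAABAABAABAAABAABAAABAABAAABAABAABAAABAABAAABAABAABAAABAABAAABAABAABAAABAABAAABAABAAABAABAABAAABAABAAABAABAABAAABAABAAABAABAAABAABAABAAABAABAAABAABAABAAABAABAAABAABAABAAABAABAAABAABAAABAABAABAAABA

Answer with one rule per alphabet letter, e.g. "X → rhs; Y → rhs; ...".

  step 1 ⇒ step 2: CBBABAABAABA ⇒ CBB·A·A·ABA·A·ABA·ABA·A·ABA·ABA·A·ABA
    A ↦ ABA
    B ↦ A
    C ↦ CBB

A->ABA, B->A, C->CBB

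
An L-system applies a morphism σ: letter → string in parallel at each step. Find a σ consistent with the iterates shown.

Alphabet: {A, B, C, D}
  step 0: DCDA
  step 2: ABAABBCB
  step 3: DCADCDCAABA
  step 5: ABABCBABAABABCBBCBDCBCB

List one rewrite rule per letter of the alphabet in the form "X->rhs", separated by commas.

A->DC, B->A, C->B, D->BC

  step 2 ⇒ step 3: ABAABBCB ⇒ DC·A·DC·DC·A·A·B·A
    A ↦ DC
    B ↦ A
    C ↦ B
    D ↦ BC  (constrained at step 0)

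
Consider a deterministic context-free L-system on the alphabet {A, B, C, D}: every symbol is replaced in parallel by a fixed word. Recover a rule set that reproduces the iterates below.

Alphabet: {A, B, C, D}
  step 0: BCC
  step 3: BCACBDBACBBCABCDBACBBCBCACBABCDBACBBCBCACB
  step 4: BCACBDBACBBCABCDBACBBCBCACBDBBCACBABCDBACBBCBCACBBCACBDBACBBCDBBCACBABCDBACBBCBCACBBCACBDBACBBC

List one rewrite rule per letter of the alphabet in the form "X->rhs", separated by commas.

  step 3 ⇒ step 4: BCACBDBACBBCABCDBACBBCBCACBABCDBACBBCBCACB ⇒ BC·ACB·DB·ACB·BC·A·BC·DB·ACB·BC·BC·ACB·DB·BC·ACB·A·BC·DB·ACB·BC·BC·ACB·BC·ACB·DB·ACB·BC·DB·BC·ACB·A·BC·DB·ACB·BC·BC·ACB·BC·ACB·DB·ACB·BC
    A ↦ DB
    B ↦ BC
    C ↦ ACB
    D ↦ A

A->DB, B->BC, C->ACB, D->A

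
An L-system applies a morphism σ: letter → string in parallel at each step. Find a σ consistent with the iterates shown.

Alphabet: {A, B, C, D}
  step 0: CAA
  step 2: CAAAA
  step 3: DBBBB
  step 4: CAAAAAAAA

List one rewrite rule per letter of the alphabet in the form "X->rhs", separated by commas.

  step 3 ⇒ step 4: DBBBB ⇒ C·AA·AA·AA·AA
    B ↦ AA
    D ↦ C
  step 2 ⇒ step 3: CAAAA ⇒ D·B·B·B·B
    A ↦ B
  step 2 ⇒ step 3: CAAAA ⇒ D·B·B·B·B
    C ↦ D

A->B, B->AA, C->D, D->C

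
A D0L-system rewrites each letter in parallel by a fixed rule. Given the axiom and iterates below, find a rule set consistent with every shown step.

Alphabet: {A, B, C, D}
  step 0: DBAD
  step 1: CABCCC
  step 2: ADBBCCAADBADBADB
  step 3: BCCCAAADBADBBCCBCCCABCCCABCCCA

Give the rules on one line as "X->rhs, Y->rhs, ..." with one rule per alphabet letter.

  step 2 ⇒ step 3: ADBBCCAADBADBADB ⇒ BCC·C·A·A·ADB·ADB·BCC·BCC·C·A·BCC·C·A·BCC·C·A
    A ↦ BCC
    B ↦ A
    C ↦ ADB
    D ↦ C

A->BCC, B->A, C->ADB, D->C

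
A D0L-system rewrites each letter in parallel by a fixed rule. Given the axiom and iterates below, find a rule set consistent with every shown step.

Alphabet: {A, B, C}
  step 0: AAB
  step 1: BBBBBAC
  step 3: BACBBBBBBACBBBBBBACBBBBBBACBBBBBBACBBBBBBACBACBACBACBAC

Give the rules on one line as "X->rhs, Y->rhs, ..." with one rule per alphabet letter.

  step 0 ⇒ step 1: AAB ⇒ BB·BB·BAC
    A ↦ BB
    B ↦ BAC
    C ↦ BBB  (constrained at step 1)

A->BB, B->BAC, C->BBB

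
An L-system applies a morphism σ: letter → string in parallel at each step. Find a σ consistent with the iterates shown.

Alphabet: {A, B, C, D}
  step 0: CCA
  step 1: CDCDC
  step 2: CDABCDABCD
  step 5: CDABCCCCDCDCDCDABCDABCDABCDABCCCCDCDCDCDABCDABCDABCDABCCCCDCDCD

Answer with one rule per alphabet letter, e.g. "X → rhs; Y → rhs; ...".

  step 1 ⇒ step 2: CDCDC ⇒ CD·AB·CD·AB·CD
    C ↦ CD
    D ↦ AB
  step 0 ⇒ step 1: CCA ⇒ CD·CD·C
    A ↦ C
    B ↦ CC  (constrained at step 2)

A->C, B->CC, C->CD, D->AB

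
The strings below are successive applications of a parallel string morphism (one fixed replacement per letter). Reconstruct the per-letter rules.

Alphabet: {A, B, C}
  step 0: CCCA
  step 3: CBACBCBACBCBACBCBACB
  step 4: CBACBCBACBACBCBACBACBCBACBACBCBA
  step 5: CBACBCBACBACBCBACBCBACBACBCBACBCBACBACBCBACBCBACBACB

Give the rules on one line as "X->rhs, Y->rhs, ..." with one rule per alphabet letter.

A->CB, B->A, C->CB

  step 4 ⇒ step 5: CBACBCBACBACBCBACBACBCBACBACBCBA ⇒ CB·A·CB·CB·A·CB·A·CB·CB·A·CB·CB·A·CB·A·CB·CB·A·CB·CB·A·CB·A·CB·CB·A·CB·CB·A·CB·A·CB
    A ↦ CB
    B ↦ A
    C ↦ CB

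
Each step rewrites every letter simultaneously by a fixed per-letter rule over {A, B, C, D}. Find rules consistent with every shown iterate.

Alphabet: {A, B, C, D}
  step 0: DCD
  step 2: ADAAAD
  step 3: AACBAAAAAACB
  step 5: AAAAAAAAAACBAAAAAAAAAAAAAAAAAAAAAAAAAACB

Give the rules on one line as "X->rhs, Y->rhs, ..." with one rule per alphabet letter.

A->AA, B->D, C->A, D->CB

  step 2 ⇒ step 3: ADAAAD ⇒ AA·CB·AA·AA·AA·CB
    A ↦ AA
    D ↦ CB
    B ↦ D  (constrained at step 3)
    C ↦ A  (constrained at step 0)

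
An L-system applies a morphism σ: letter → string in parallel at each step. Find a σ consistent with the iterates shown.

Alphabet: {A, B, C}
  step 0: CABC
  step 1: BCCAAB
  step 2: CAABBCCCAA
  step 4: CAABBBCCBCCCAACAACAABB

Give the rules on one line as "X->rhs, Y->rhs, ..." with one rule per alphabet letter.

A->C, B->CAA, C->B

  step 1 ⇒ step 2: BCCAAB ⇒ CAA·B·B·C·C·CAA
    A ↦ C
    B ↦ CAA
    C ↦ B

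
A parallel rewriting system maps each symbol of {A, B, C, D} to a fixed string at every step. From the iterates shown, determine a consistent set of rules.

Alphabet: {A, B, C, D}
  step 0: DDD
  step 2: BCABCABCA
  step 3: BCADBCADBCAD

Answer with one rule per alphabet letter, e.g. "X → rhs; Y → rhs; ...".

  step 2 ⇒ step 3: BCABCABCA ⇒ BC·A·D·BC·A·D·BC·A·D
    A ↦ D
    B ↦ BC
    C ↦ A
    D ↦ BC  (constrained at step 0)

A->D, B->BC, C->A, D->BC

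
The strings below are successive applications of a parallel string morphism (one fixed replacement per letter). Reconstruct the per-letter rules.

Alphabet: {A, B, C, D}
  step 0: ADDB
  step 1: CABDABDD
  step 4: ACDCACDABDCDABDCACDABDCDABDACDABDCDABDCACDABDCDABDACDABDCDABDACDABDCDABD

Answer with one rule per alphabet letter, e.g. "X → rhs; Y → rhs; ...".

A->C, B->D, C->ACD, D->ABD

  step 0 ⇒ step 1: ADDB ⇒ C·ABD·ABD·D
    A ↦ C
    B ↦ D
    D ↦ ABD
    C ↦ ACD  (constrained at step 1)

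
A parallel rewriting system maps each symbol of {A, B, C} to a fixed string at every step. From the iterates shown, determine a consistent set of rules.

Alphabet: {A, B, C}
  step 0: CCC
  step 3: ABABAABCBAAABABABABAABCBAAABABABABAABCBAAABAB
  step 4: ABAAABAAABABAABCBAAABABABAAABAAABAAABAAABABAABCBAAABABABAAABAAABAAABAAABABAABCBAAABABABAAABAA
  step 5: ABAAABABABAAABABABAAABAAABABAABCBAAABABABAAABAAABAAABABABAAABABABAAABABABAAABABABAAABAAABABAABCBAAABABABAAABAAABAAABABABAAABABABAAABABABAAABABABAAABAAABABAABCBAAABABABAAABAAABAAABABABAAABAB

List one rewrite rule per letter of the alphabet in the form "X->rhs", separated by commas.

A->AB, B->AA, C->BCB

  step 4 ⇒ step 5: ABAAABAAABABAABCBAAABABABAAABAAABAAABAAABABAABCBAAABABABAAABAAABAAABAAABABAABCBAAABABABAAABAA ⇒ AB·AA·AB·AB·AB·AA·AB·AB·AB·AA·AB·AA·AB·AB·AA·BCB·AA·AB·AB·AB·AA·AB·AA·AB·AA·AB·AB·AB·AA·AB·AB·AB·AA·AB·AB·AB·AA·AB·AB·AB·AA·AB·AA·AB·AB·AA·BCB·AA·AB·AB·AB·AA·AB·AA·AB·AA·AB·AB·AB·AA·AB·AB·AB·AA·AB·AB·AB·AA·AB·AB·AB·AA·AB·AA·AB·AB·AA·BCB·AA·AB·AB·AB·AA·AB·AA·AB·AA·AB·AB·AB·AA·AB·AB
    A ↦ AB
    B ↦ AA
    C ↦ BCB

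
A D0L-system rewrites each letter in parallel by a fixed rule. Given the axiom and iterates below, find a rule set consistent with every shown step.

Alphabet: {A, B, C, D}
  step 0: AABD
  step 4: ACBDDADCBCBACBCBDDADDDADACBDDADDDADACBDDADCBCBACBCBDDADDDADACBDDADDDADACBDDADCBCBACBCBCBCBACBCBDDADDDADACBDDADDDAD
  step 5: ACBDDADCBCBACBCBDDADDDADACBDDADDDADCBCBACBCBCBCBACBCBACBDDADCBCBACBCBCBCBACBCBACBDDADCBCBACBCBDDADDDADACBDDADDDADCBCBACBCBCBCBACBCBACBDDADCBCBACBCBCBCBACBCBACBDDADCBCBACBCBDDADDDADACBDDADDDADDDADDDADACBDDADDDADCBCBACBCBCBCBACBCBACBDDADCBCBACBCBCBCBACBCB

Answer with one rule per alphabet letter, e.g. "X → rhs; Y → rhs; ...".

A->ACB, B->AD, C->DD, D->CB

  step 4 ⇒ step 5: ACBDDADCBCBACBCBDDADDDADACBDDADDDADACBDDADCBCBACBCBDDADDDADACBDDADDDADACBDDADCBCBACBCBCBCBACBCBDDADDDADACBDDADDDAD ⇒ ACB·DD·AD·CB·CB·ACB·CB·DD·AD·DD·AD·ACB·DD·AD·DD·AD·CB·CB·ACB·CB·CB·CB·ACB·CB·ACB·DD·AD·CB·CB·ACB·CB·CB·CB·ACB·CB·ACB·DD·AD·CB·CB·ACB·CB·DD·AD·DD·AD·ACB·DD·AD·DD·AD·CB·CB·ACB·CB·CB·CB·ACB·CB·ACB·DD·AD·CB·CB·ACB·CB·CB·CB·ACB·CB·ACB·DD·AD·CB·CB·ACB·CB·DD·AD·DD·AD·ACB·DD·AD·DD·AD·DD·AD·DD·AD·ACB·DD·AD·DD·AD·CB·CB·ACB·CB·CB·CB·ACB·CB·ACB·DD·AD·CB·CB·ACB·CB·CB·CB·ACB·CB
    A ↦ ACB
    B ↦ AD
    C ↦ DD
    D ↦ CB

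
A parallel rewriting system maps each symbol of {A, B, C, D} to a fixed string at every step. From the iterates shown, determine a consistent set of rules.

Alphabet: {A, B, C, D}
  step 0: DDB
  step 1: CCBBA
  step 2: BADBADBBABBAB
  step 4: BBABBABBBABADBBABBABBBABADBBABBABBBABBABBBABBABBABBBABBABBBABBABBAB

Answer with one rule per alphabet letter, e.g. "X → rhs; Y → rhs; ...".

  step 1 ⇒ step 2: CCBBA ⇒ BAD·BAD·BBA·BBA·B
    A ↦ B
    B ↦ BBA
    C ↦ BAD
  step 0 ⇒ step 1: DDB ⇒ C·C·BBA
    D ↦ C

A->B, B->BBA, C->BAD, D->C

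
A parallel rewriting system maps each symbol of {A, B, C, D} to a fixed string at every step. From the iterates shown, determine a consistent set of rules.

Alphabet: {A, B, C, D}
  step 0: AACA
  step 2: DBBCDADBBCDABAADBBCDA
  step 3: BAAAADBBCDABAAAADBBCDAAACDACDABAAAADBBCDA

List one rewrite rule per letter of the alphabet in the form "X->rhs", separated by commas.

A->CDA, B->AA, C->DB, D->B

  step 2 ⇒ step 3: DBBCDADBBCDABAADBBCDA ⇒ B·AA·AA·DB·B·CDA·B·AA·AA·DB·B·CDA·AA·CDA·CDA·B·AA·AA·DB·B·CDA
    A ↦ CDA
    B ↦ AA
    C ↦ DB
    D ↦ B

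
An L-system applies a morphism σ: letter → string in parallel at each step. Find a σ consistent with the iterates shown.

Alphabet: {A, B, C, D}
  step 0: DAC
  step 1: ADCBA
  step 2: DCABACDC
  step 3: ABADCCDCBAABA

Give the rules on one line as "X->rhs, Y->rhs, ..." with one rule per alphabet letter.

  step 2 ⇒ step 3: DCABACDC ⇒ A·BA·DC·C·DC·BA·A·BA
    A ↦ DC
    B ↦ C
    C ↦ BA
    D ↦ A

A->DC, B->C, C->BA, D->A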